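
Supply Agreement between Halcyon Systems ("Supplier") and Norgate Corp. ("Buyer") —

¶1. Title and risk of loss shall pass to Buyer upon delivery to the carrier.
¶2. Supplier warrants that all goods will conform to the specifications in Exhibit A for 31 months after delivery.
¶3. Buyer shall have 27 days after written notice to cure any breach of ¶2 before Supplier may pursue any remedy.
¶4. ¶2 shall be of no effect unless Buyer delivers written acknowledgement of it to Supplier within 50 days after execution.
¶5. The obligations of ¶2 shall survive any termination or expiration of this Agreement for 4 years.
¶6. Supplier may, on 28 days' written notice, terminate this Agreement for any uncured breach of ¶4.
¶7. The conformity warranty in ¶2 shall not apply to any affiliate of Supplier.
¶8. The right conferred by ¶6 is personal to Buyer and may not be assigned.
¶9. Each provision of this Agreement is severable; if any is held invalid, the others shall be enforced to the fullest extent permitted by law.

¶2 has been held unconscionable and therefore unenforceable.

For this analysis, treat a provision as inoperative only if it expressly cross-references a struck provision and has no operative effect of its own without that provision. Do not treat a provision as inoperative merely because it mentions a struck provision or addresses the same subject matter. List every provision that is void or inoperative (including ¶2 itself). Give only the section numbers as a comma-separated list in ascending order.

¶2 is struck. The only function of ¶3 is the cure period for breach of ¶2, so it cannot stand once ¶2 is removed. The only function of ¶4 is the acknowledgement condition for ¶2, so it cannot stand once ¶2 is removed. ¶5 operates only by reference to ¶2, so it falls with ¶2. ¶7 does nothing except set the carve-out from the conformity warranty by reference to ¶2; with ¶2 gone it has no independent effect and is inoperative. ¶6 merely fixes the termination right for breach of ¶4; with ¶4 gone it has nothing to operate on and falls away. ¶8 merely fixes the non-assignment of ¶6; with ¶6 gone it has nothing to operate on and falls away. Under the severability clause in ¶9, the remaining provisions continue in force. ¶1 and ¶9 remain in effect.

2, 3, 4, 5, 6, 7, 8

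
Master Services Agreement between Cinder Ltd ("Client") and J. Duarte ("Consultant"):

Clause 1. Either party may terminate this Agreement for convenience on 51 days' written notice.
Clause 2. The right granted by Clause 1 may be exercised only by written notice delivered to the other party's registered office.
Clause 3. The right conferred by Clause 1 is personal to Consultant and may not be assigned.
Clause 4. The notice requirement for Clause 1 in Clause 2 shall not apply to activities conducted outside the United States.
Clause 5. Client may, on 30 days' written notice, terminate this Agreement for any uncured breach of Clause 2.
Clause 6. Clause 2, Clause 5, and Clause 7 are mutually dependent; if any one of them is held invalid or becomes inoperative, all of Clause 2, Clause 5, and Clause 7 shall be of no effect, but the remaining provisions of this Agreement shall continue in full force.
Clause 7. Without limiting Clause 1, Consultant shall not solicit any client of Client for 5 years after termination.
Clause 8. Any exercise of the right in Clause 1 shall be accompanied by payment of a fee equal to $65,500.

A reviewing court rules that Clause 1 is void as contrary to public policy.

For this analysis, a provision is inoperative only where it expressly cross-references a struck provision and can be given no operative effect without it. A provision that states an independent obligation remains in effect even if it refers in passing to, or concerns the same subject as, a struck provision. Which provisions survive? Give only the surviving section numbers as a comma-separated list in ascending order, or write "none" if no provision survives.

Clause 1 is struck. Clause 2 has no operative effect of its own apart from Clause 1 and is therefore inoperative. Clause 3 has no operative effect of its own apart from Clause 1 and is therefore inoperative. Clause 8 operates only by reference to Clause 1, so it falls with Clause 1. Clause 4 operates only by reference to Clause 2, so it falls with Clause 2. Clause 5 has no operative effect of its own apart from Clause 2 and is therefore inoperative. Clause 6 declares Clause 2, Clause 5, and Clause 7 mutually dependent; since one of them has fallen, all of them are of no effect. That brings down Clause 7 as well. The remainder continues in force under Clause 6. Only Clause 6 remains in effect.

6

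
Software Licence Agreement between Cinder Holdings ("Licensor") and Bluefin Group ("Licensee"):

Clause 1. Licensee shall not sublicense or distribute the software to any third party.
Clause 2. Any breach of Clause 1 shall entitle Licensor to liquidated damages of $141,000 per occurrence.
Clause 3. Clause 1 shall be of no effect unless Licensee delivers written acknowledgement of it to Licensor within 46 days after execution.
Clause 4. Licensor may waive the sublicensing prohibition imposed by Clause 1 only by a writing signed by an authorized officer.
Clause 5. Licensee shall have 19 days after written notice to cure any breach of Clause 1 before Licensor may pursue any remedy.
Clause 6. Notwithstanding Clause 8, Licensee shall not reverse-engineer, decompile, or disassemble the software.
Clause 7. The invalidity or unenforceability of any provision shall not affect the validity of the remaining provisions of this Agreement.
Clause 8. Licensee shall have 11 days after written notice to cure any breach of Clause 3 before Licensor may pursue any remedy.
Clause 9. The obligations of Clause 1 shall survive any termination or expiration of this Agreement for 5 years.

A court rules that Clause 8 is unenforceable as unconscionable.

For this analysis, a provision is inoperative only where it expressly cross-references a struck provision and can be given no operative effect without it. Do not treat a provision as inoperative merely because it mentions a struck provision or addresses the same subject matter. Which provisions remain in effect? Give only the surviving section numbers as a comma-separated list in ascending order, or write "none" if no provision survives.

1, 2, 3, 4, 5, 6, 7, 9

Clause 8 is struck. Although Clause 6 refers to Clause 8, its operative terms do not depend on Clause 8, so it remains in effect. Nothing else in the Agreement is defined by reference to Clause 8. Under the severability clause in Clause 7, the remaining provisions continue in force. Clause 1, Clause 2, Clause 3, Clause 4, Clause 5, Clause 6, Clause 7, and Clause 9 remain in effect.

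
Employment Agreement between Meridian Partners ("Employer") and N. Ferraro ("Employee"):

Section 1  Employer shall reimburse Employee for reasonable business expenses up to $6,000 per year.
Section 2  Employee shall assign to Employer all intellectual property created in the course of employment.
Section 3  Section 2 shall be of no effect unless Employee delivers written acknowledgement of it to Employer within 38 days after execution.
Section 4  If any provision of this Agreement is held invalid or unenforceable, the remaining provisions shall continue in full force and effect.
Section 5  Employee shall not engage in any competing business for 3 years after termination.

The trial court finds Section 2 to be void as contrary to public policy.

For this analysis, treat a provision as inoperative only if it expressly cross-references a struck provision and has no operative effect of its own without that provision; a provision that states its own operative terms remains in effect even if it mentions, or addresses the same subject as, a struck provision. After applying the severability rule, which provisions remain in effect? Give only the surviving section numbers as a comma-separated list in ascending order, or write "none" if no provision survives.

1, 4, 5

Section 2 is struck. Section 3 operates only by reference to Section 2, so it falls with Section 2. Under the severability clause in Section 4, the remaining provisions continue in force. The provisions still in force are Section 1, Section 4, and Section 5.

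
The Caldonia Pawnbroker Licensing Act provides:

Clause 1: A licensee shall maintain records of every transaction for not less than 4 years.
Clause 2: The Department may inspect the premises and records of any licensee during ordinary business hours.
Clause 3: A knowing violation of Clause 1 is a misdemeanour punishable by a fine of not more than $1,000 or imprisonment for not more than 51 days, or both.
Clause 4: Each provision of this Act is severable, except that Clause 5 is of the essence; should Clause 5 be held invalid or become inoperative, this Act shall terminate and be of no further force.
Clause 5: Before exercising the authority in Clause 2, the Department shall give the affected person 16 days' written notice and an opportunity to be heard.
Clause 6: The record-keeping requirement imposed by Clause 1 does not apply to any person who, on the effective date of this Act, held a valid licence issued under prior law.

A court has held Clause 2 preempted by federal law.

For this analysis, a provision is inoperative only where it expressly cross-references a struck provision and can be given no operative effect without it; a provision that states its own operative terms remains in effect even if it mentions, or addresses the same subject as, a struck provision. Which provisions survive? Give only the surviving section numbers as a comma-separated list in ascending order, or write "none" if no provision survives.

Clause 2 is struck. Clause 5 operates only by reference to Clause 2, so it falls with Clause 2. Clause 4 makes Clause 5 an essential term, and Clause 5 has been rendered inoperative by the cascade; under Clause 4, the entire Act is therefore void. No provision of the Act survives.

none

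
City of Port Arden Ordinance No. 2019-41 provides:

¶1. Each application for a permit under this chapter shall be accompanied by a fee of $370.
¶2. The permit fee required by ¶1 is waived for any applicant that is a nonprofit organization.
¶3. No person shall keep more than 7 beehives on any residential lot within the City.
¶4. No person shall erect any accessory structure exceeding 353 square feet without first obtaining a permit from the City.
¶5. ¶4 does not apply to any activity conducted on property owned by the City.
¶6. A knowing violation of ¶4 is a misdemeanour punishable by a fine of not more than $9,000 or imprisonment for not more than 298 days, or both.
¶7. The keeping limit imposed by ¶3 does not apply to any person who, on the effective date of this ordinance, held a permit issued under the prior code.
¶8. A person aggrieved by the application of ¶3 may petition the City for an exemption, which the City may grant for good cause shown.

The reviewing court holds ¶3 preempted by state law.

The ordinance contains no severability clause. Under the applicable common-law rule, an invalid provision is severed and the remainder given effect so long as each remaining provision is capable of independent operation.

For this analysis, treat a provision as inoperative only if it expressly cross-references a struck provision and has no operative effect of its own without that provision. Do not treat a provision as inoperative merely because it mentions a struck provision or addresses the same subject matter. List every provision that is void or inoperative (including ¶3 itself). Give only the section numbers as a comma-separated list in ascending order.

3, 7, 8

¶3 is struck. ¶7 merely fixes the grandfather exemption from ¶3; with ¶3 gone it has nothing to operate on and falls away. ¶8 has no operative effect of its own apart from ¶3 and is therefore inoperative. With no severability clause, the stated default rule severs what cannot stand and enforces each remaining provision that can operate on its own. ¶1, ¶2, ¶4, ¶5, and ¶6 remain in effect.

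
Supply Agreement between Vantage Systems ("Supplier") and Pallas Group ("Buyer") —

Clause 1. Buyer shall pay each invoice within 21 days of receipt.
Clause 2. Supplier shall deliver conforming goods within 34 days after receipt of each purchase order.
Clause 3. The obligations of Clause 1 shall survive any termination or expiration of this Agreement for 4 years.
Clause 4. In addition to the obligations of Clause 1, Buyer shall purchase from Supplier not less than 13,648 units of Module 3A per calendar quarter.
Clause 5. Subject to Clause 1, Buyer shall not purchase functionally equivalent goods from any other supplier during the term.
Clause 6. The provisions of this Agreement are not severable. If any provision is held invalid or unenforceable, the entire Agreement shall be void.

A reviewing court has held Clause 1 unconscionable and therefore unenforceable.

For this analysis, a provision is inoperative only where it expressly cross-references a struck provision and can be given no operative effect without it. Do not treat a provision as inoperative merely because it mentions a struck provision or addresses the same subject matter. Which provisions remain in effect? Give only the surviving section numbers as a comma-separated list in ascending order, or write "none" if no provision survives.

Clause 1 is struck. The only function of Clause 3 is the survival period for Clause 1, so it cannot stand once Clause 1 is removed. Clause 6 provides that the Agreement is not severable, so the invalidity of any one provision voids the entire Agreement. No provision of the Agreement survives.

none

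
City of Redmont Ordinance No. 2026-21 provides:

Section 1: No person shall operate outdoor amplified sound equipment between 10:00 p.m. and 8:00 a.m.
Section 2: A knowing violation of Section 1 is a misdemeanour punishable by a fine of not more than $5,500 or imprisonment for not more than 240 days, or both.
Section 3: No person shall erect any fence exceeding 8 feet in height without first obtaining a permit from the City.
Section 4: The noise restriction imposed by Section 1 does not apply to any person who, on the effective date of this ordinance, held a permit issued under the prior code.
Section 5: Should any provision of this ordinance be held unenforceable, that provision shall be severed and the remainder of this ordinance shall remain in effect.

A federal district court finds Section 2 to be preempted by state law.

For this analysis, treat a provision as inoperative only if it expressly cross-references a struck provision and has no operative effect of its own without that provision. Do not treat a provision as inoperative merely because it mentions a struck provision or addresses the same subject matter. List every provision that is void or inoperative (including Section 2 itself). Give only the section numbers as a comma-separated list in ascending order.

Section 2 is struck. No other provision's operative terms depend on Section 2. Under the severability clause in Section 5, the remaining provisions continue in force. That leaves Section 1, Section 3, Section 4, and Section 5 in effect.

2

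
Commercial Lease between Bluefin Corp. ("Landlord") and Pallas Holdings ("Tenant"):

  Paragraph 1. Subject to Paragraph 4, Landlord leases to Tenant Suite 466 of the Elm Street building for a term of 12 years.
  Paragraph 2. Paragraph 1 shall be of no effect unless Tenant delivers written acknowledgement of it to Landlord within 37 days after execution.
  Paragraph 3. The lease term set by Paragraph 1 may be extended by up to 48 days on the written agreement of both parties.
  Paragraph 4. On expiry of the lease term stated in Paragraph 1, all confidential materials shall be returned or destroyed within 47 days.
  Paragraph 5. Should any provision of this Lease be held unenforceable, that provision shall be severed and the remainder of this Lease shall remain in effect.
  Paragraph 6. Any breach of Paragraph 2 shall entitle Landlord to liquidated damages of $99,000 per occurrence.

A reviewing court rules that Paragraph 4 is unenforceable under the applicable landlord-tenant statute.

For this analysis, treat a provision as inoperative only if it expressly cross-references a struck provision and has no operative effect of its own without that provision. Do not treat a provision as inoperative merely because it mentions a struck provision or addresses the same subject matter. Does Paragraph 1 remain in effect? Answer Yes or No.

Paragraph 4 is struck. Although Paragraph 1 refers to Paragraph 4, its operative terms do not depend on Paragraph 4, so it remains in effect. Nothing else in the Lease is defined by reference to Paragraph 4. Under the severability clause in Paragraph 5, the remaining provisions continue in force. Paragraph 1, Paragraph 2, Paragraph 3, Paragraph 5, and Paragraph 6 remain in effect. Paragraph 1 is among the surviving provisions, so the answer is yes.

Yes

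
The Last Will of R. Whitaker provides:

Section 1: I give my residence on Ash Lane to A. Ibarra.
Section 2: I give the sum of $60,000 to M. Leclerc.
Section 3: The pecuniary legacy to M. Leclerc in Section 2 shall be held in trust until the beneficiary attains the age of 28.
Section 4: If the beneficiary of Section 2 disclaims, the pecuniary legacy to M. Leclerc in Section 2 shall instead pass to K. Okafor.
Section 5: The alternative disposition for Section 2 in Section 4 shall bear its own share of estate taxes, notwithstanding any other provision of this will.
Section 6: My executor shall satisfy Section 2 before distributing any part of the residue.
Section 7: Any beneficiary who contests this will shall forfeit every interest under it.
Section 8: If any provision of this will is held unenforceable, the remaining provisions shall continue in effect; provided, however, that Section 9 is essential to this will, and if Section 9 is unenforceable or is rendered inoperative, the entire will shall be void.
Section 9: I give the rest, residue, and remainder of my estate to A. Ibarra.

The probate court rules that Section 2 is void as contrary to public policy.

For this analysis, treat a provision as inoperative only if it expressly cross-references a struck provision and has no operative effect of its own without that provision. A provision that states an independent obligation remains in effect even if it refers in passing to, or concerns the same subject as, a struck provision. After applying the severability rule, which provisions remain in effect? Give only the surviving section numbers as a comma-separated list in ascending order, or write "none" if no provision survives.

Section 2 is struck. Section 3 has no operative effect of its own apart from Section 2 and is therefore inoperative. Section 4 has no operative effect of its own apart from Section 2 and is therefore inoperative. Section 6 merely fixes the priority direction for Section 2; with Section 2 gone it has nothing to operate on and falls away. Section 5 has no operative effect of its own apart from Section 4 and is therefore inoperative. Section 8 makes Section 9 an essential term, but Section 9 is unaffected, so the severability proviso in Section 8 preserves the remaining provisions. That leaves Section 1, Section 7, Section 8, and Section 9 in effect.

1, 7, 8, 9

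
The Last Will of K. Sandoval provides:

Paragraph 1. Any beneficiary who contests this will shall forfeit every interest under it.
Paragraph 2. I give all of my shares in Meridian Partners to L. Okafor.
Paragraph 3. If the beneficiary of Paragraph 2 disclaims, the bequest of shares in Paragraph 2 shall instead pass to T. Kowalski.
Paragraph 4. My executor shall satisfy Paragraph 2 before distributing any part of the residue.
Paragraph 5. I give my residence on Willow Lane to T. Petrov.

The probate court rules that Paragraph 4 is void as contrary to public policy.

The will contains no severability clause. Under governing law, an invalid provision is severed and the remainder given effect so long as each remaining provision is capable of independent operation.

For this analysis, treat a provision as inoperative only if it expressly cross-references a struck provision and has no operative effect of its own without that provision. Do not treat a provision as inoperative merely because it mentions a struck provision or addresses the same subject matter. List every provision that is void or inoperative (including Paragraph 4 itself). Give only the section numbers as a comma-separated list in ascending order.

Paragraph 4 is struck. No other provision's operative terms depend on Paragraph 4. Under the stated default rule, only provisions that cannot operate independently fall away; the rest are enforced. Paragraph 1, Paragraph 2, Paragraph 3, and Paragraph 5 remain in effect.

4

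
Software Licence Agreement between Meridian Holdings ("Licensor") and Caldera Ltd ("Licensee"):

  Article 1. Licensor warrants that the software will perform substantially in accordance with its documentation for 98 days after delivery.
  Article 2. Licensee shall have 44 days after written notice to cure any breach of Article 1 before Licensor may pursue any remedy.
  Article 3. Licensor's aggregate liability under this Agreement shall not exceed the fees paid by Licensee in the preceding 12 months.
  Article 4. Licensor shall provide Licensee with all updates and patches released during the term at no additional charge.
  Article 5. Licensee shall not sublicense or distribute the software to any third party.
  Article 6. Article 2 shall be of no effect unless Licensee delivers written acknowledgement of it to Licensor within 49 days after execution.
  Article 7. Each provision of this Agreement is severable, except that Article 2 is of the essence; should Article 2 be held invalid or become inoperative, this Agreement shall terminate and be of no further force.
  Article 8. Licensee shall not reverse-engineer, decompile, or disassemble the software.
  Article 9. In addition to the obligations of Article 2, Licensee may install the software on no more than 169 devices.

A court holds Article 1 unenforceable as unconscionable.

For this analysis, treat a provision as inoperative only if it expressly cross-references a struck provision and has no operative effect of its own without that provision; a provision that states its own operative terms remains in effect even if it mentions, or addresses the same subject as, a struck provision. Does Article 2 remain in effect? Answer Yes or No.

No

Article 1 is struck. Article 2 merely fixes the cure period for breach of Article 1; with Article 1 gone it has nothing to operate on and falls away. The only function of Article 6 is the acknowledgement condition for Article 2, so it cannot stand once Article 2 is removed. Article 7 makes Article 2 an essential term, and Article 2 has been rendered inoperative by the cascade; under Article 7, the entire Agreement is therefore void. No provision of the Agreement survives. Article 2 is among the inoperative provisions, so the answer is no.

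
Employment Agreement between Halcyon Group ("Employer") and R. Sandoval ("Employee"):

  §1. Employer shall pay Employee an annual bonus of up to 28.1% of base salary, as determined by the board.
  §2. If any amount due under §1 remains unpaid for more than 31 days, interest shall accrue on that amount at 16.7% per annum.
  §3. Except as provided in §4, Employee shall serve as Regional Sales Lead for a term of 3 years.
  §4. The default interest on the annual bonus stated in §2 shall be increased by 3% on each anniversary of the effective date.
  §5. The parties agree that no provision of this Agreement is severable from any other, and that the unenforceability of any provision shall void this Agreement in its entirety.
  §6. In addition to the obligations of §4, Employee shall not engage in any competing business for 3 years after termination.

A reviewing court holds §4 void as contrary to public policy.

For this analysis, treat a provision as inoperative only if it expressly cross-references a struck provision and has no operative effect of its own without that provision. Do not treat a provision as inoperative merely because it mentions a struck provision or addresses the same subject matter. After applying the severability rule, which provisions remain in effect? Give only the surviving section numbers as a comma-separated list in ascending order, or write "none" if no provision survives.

§4 is struck. Nothing else in the Agreement is defined by reference to §4. §5 provides that the Agreement is not severable, so the invalidity of any one provision voids the entire Agreement. No provision of the Agreement survives.

none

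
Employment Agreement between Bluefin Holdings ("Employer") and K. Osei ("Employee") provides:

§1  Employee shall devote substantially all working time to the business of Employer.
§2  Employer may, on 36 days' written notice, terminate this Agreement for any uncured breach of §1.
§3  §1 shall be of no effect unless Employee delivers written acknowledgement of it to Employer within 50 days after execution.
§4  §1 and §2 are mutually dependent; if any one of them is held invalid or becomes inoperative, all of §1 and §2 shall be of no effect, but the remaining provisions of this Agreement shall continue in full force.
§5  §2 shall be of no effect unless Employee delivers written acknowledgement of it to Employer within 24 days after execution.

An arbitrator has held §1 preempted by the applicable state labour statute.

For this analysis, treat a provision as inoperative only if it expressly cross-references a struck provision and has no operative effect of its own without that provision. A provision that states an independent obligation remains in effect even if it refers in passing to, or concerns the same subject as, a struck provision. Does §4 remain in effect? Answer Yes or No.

§1 is struck. §2 merely fixes the termination right for breach of §1; with §1 gone it has nothing to operate on and falls away. The only function of §3 is the acknowledgement condition for §1, so it cannot stand once §1 is removed. §5 merely fixes the acknowledgement condition for §2; with §2 gone it has nothing to operate on and falls away. §4 declares §1 and §2 mutually dependent; since one of them has fallen, all of them are of no effect. The remainder continues in force under §4. Only §4 remains in effect. §4 is among the surviving provisions, so the answer is yes.

Yes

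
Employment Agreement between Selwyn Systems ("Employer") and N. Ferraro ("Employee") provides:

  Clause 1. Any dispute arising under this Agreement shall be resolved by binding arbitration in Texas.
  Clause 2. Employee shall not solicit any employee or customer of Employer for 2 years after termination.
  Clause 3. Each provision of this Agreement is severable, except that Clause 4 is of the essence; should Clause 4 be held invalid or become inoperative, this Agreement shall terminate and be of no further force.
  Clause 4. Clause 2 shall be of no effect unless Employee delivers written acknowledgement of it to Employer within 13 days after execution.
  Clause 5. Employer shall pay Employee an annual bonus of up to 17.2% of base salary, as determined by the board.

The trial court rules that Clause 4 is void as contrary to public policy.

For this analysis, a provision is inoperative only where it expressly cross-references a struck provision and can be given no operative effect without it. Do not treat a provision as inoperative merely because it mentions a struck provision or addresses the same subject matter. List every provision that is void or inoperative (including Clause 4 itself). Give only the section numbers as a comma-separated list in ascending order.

1, 2, 3, 4, 5

Clause 4 is struck. Nothing else in the Agreement is defined by reference to Clause 4. Clause 3 makes Clause 4 an essential term, and Clause 4 is the provision held invalid; under Clause 3, the entire Agreement is therefore void. No provision of the Agreement survives.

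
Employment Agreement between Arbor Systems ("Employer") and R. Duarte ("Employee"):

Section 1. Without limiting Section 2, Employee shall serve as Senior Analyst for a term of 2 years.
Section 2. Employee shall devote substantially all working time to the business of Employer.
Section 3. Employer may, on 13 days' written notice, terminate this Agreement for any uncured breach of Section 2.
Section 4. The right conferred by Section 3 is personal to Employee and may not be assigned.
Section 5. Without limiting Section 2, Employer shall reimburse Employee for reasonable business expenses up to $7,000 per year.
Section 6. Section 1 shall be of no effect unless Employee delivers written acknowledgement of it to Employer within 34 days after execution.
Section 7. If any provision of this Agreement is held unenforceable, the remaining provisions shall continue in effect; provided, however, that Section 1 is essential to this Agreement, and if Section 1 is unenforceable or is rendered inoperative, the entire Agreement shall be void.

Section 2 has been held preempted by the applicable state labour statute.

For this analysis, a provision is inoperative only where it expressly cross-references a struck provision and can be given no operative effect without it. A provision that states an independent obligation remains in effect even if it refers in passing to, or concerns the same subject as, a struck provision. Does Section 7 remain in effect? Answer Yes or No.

Yes

Section 2 is struck. Section 3 operates only by reference to Section 2, so it falls with Section 2. Section 4 merely fixes the non-assignment of Section 3; with Section 3 gone it has nothing to operate on and falls away. Section 5 mentions Section 2 but its own obligation stands independently of Section 2, so Section 5 is not affected. Section 1 mentions Section 2 but its own obligation stands independently of Section 2, so Section 1 is not affected. Section 7 makes Section 1 an essential term, but Section 1 is unaffected, so the severability proviso in Section 7 preserves the remaining provisions. Section 1, Section 5, Section 6, and Section 7 remain in effect. Section 7 is among the surviving provisions, so the answer is yes.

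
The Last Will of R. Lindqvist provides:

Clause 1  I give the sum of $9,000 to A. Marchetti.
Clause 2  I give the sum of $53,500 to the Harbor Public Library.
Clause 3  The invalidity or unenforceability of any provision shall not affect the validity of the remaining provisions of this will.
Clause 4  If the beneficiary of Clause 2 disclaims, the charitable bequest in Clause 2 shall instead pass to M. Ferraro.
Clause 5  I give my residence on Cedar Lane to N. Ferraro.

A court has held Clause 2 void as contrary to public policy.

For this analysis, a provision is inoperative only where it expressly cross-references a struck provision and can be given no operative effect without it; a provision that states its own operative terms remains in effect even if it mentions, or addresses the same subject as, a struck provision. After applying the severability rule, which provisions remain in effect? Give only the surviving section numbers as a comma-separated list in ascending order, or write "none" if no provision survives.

1, 3, 5

Clause 2 is struck. Clause 4 merely fixes the alternative disposition for Clause 2; with Clause 2 gone it has nothing to operate on and falls away. Under the severability clause in Clause 3, the remaining provisions continue in force. The provisions still in force are Clause 1, Clause 3, and Clause 5.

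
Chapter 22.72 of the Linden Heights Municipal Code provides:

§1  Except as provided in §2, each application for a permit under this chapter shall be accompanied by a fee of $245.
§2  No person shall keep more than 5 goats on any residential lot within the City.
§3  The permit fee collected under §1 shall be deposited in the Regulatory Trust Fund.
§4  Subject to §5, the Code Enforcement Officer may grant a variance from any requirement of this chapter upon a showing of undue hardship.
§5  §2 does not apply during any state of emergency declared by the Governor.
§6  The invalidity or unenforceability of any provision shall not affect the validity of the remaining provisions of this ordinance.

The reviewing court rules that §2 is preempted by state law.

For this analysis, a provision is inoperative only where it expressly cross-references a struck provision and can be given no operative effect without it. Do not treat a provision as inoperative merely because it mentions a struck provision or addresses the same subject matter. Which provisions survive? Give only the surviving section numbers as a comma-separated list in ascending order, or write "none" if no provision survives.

§2 is struck. §5 has no operative effect of its own apart from §2 and is therefore inoperative. Although §1 refers to §2, its operative terms do not depend on §2, so it remains in effect. §4 mentions §5 but its own obligation stands independently of §5, so §4 is not affected. §6 is a severability clause and preserves every provision that can still be given independent effect. §1, §3, §4, and §6 remain in effect.

1, 3, 4, 6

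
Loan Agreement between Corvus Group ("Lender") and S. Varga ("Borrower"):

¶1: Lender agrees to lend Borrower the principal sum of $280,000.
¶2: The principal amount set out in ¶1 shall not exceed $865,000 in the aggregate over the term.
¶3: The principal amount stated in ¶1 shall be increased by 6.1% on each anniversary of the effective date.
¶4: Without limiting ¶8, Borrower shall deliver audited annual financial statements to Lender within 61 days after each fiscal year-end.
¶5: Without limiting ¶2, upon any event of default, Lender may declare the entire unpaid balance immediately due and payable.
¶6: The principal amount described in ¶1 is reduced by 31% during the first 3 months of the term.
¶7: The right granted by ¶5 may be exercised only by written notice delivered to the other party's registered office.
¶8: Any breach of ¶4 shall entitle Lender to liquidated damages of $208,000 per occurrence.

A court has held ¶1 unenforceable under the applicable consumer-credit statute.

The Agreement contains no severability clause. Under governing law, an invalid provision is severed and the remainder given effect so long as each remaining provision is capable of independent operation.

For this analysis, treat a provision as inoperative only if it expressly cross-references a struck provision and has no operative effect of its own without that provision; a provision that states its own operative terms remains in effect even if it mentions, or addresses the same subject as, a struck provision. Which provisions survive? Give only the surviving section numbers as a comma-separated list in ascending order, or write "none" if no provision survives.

¶1 is struck. ¶2 operates only by reference to ¶1, so it falls with ¶1. ¶3 does nothing except set the escalation of the principal amount by reference to ¶1; with ¶1 gone it has no independent effect and is inoperative. ¶6 has no operative effect of its own apart from ¶1 and is therefore inoperative. ¶5 mentions ¶2 but its own obligation stands independently of ¶2, so ¶5 is not affected. Under the stated default rule, only provisions that cannot operate independently fall away; the rest are enforced. The provisions still in force are ¶4, ¶5, ¶7, and ¶8.

4, 5, 7, 8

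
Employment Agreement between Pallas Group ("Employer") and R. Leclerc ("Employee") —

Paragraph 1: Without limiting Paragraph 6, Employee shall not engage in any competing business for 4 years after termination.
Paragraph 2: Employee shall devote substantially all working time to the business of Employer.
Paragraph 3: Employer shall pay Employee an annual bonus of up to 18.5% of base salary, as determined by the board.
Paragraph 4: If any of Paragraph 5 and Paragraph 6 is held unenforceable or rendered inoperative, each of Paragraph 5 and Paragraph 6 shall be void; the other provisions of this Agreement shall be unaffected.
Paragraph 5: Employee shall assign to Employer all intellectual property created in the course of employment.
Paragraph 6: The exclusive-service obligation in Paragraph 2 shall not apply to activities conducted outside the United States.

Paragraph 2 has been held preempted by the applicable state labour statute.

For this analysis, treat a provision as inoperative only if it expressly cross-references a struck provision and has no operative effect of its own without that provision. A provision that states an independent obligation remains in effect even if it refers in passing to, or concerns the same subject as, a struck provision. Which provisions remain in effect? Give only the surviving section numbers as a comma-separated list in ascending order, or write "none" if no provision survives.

Paragraph 2 is struck. Paragraph 6 does nothing except set the carve-out from the exclusive-service obligation by reference to Paragraph 2; with Paragraph 2 gone it has no independent effect and is inoperative. Although Paragraph 1 refers to Paragraph 6, its operative terms do not depend on Paragraph 6, so it remains in effect. Paragraph 4 declares Paragraph 5 and Paragraph 6 mutually dependent; since one of them has fallen, all of them are of no effect. That brings down Paragraph 5 as well. The remainder continues in force under Paragraph 4. That leaves Paragraph 1, Paragraph 3, and Paragraph 4 in effect.

1, 3, 4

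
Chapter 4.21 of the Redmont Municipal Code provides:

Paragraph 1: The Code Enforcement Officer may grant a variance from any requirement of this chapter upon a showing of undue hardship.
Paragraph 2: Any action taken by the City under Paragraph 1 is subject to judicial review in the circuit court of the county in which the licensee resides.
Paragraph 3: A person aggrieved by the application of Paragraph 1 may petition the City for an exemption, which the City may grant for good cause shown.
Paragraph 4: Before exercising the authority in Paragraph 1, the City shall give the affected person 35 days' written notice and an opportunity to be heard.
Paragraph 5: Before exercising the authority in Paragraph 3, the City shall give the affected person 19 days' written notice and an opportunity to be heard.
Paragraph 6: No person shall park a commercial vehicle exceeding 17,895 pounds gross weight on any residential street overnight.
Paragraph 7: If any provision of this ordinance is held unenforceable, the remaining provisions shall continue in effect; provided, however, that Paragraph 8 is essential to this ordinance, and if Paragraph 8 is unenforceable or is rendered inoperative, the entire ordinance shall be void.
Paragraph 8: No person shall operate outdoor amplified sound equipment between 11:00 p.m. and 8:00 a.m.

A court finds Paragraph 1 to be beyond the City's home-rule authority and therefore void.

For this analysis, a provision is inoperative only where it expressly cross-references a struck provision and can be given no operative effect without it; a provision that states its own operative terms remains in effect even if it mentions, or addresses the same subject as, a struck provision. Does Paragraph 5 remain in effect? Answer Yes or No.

Paragraph 1 is struck. Paragraph 2 has no operative effect of its own apart from Paragraph 1 and is therefore inoperative. Paragraph 3 has no operative effect of its own apart from Paragraph 1 and is therefore inoperative. Paragraph 4 merely fixes the notice-and-hearing requirement for Paragraph 1; with Paragraph 1 gone it has nothing to operate on and falls away. Paragraph 5 has no operative effect of its own apart from Paragraph 3 and is therefore inoperative. Paragraph 7 makes Paragraph 8 an essential term, but Paragraph 8 is unaffected, so the severability proviso in Paragraph 7 preserves the remaining provisions. Paragraph 6, Paragraph 7, and Paragraph 8 remain in effect. Paragraph 5 is among the inoperative provisions, so the answer is no.

No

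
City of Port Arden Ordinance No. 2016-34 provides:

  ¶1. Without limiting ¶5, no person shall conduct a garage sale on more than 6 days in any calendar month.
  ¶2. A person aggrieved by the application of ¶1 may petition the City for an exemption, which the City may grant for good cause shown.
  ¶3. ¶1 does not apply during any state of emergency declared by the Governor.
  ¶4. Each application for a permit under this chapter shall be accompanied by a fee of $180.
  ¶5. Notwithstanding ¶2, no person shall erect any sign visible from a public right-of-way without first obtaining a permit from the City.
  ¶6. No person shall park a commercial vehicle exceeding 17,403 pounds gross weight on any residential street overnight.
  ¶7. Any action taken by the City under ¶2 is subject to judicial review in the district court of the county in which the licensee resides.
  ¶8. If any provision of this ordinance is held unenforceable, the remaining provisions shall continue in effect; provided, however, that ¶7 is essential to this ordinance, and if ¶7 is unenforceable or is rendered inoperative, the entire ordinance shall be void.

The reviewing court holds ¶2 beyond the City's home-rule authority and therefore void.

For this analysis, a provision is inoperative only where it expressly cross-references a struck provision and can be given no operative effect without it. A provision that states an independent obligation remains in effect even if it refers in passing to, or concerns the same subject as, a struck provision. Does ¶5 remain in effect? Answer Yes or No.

¶2 is struck. ¶7 merely fixes the judicial-review right for ¶2; with ¶2 gone it has nothing to operate on and falls away. ¶8 makes ¶7 an essential term, and ¶7 has been rendered inoperative by the cascade; under ¶8, the entire ordinance is therefore void. No provision of the ordinance survives. ¶5 is among the inoperative provisions, so the answer is no.

No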